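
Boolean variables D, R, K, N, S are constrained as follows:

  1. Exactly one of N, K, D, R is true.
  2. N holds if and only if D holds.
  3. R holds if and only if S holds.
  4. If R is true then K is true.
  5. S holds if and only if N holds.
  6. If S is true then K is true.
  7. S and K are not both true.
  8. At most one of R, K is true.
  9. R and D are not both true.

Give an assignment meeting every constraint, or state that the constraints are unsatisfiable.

D=F, R=F, K=T, N=F, S=F

  (1) {N, K, D, R}: 1 true — exactly one ✓
  (2) N=F, D=F — same ✓
  (3) R=F, S=F — same ✓
  (4) R=F ⇒ K: vacuous ✓
  (5) S=F, N=F — same ✓
  (6) S=F ⇒ K: vacuous ✓
  (7) S=F, K=T — not both ✓
  (8) {R, K}: 1 true — at most one ✓
  (9) R=F, D=F — not both ✓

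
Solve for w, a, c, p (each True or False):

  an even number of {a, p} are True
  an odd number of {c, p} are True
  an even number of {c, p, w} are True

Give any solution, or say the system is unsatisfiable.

w: True; a: False; c: True; p: False

{a, p}: 0 true → even ✓
{c, p}: 1 true → odd ✓
{c, p, w}: 2 true → even ✓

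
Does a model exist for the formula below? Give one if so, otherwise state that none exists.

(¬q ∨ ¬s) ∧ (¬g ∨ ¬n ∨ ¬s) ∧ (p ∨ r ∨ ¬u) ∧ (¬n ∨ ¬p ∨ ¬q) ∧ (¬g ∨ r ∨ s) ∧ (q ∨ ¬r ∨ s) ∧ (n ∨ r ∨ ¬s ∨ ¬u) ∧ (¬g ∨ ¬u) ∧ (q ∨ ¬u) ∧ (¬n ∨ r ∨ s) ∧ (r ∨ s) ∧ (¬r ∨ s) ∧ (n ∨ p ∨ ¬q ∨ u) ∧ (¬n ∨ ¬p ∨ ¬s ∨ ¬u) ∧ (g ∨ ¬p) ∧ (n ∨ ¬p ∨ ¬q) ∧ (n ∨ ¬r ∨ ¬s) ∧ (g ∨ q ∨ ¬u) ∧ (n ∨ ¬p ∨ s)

Set p = False.
Set n = False.
Try r = True:
  (¬r ∨ s) forces s = True.
  clause (n ∨ ¬r ∨ ¬s) is falsified — backtrack.
So r = False.
  then (p ∨ r ∨ ¬u) forces u = False.
  then (r ∨ s) forces s = True.
  then (n ∨ p ∨ ¬q ∨ u) forces q = False.
Set g = True.
All clauses satisfied.

p = False, n = False, r = False, g = True, q = False, s = True, u = False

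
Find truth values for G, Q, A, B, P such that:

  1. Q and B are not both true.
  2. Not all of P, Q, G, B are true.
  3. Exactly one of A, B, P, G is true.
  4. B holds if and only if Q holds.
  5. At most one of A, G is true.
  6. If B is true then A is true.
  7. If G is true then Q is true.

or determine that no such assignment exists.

G=F, Q=F, A=F, B=F, P=T

  (1) Q=F, B=F — not both ✓
  (2) {P, Q, G, B}: 1/4 true — not all ✓
  (3) {A, B, P, G}: 1 true — exactly one ✓
  (4) B=F, Q=F — same ✓
  (5) {A, G}: 0 true — at most one ✓
  (6) B=F ⇒ A: vacuous ✓
  (7) G=F ⇒ Q: vacuous ✓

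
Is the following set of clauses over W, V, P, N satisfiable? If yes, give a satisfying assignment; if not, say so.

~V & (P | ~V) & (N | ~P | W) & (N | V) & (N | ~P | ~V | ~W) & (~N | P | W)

W = True, V = False, P = False, N = True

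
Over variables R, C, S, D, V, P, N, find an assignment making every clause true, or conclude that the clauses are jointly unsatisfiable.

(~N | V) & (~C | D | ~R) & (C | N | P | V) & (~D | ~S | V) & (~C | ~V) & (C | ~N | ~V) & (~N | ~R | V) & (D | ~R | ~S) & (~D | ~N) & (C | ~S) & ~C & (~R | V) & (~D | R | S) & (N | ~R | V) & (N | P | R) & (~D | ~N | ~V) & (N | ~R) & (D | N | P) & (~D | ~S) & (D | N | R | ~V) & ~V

R = False, C = False, S = False, D = False, V = False, P = True, N = False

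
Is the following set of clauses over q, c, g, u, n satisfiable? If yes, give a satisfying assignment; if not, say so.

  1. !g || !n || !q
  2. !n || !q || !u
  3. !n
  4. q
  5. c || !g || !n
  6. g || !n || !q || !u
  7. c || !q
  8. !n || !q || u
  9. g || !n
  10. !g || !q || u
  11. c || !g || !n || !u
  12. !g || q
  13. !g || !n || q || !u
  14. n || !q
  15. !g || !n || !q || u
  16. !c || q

The formula is unsatisfiable.

Case q = True:
  (!n) forces n = False.
  Clause (n || !q) is falsified — contradiction.
Case q = False:
  Clause (q) is falsified — contradiction.
Both cases fail, so the formula is unsatisfiable.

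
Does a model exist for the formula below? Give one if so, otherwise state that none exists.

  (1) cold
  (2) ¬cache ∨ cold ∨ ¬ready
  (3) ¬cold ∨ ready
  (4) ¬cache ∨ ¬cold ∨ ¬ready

Unit clause (cold) forces cold = True.
In (¬cold ∨ ready) only ready is left, so ready = True.
In (¬cache ∨ ¬cold ∨ ¬ready) only ¬cache is left, so cache = False.
All clauses satisfied.

cold = True; cache = False; ready = True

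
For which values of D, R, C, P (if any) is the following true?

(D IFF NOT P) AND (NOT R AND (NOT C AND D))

D = True, R = False, C = False, P = False

  D IFF NOT P = True
    NOT P = True
  NOT R AND (NOT C AND D) = True
    NOT R = True
    NOT C AND D = True
      NOT C = True
Both conjuncts True, so the formula holds.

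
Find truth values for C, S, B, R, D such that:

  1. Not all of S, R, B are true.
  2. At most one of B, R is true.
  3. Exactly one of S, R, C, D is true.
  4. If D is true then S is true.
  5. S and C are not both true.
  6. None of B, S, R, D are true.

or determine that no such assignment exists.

C=T, S=F, B=F, R=F, D=F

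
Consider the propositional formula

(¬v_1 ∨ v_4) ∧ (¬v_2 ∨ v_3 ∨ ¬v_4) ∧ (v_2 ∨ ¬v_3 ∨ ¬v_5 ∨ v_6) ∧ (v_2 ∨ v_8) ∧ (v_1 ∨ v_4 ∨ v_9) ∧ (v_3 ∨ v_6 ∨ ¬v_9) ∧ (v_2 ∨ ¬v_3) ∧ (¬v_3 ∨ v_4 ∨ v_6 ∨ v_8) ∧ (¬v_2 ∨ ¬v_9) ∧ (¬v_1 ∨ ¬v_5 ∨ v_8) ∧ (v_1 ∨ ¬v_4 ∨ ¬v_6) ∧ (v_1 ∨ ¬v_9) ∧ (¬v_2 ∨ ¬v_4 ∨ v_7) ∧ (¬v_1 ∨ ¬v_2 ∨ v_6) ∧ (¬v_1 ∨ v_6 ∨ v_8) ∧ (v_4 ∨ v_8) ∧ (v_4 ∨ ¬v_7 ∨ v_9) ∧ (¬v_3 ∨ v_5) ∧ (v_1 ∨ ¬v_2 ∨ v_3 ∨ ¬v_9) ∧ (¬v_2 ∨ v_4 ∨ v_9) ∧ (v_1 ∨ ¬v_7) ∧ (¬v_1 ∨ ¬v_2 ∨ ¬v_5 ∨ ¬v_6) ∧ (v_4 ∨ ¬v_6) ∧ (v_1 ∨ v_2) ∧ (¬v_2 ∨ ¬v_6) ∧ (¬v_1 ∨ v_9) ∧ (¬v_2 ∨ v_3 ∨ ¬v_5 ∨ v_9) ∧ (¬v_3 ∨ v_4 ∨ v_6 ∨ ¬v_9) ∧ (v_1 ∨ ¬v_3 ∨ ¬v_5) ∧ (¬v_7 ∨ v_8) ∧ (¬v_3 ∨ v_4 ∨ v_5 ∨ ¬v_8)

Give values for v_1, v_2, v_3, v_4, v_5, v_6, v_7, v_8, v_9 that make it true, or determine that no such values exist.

v_1=T, v_2=F, v_3=F, v_4=T, v_5=T, v_6=T, v_7=F, v_8=T, v_9=T

Set v_1 = True.
  then (¬v_1 ∨ v_4) forces v_4 = True.
  then (¬v_1 ∨ v_9) forces v_9 = True.
  then (¬v_2 ∨ ¬v_9) forces v_2 = False.
  then (v_2 ∨ v_8) forces v_8 = True.
  then (v_2 ∨ ¬v_3) forces v_3 = False.
  then (v_3 ∨ v_6 ∨ ¬v_9) forces v_6 = True.
Set v_5 = True.
Set v_7 = False.
All clauses satisfied.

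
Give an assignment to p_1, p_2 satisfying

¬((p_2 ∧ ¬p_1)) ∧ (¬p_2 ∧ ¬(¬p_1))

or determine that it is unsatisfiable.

p_1 = True, p_2 = False

  ¬((p_2 ∧ ¬p_1)) = True
    p_2 ∧ ¬p_1 = False
      ¬p_1 = False
  ¬p_2 ∧ ¬(¬p_1) = True
    ¬p_2 = True
    ¬(¬p_1) = True
      ¬p_1 = False
Both conjuncts True, so the formula holds.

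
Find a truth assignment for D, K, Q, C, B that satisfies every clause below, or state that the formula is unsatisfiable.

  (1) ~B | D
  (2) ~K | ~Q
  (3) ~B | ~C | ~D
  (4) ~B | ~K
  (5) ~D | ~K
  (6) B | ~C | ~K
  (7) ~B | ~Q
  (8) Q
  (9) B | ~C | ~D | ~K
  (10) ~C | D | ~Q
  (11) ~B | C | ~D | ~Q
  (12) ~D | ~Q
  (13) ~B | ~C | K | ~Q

Unit clause (Q) forces Q = True.
In (~D | ~Q) only ~D is left, so D = False.
In (~B | D) only ~B is left, so B = False.
In (~K | ~Q) only ~K is left, so K = False.
In (~C | D | ~Q) only ~C is left, so C = False.
All clauses satisfied.

D = False, K = False, Q = True, C = False, B = False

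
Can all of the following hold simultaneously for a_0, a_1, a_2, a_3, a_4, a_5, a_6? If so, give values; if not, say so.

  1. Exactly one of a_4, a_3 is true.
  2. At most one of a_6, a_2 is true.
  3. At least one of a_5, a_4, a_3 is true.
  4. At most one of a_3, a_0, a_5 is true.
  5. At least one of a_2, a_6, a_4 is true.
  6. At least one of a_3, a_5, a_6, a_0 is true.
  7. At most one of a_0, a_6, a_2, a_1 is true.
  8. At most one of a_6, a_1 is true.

a_0 = True, a_1 = False, a_2 = False, a_3 = False, a_4 = True, a_5 = False, a_6 = False

  (1) {a_4, a_3}: 1 true — exactly one ✓
  (2) {a_6, a_2}: 0 true — at most one ✓
  (3) {a_5, a_4, a_3}: 1 true — at least one ✓
  (4) {a_3, a_0, a_5}: 1 true — at most one ✓
  (5) {a_2, a_6, a_4}: 1 true — at least one ✓
  (6) {a_3, a_5, a_6, a_0}: 1 true — at least one ✓
  (7) {a_0, a_6, a_2, a_1}: 1 true — at most one ✓
  (8) {a_6, a_1}: 0 true — at most one ✓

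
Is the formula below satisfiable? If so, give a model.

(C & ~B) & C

B = False, C = True

  C & ~B = True
    ~B = True
Both conjuncts True, so the formula holds.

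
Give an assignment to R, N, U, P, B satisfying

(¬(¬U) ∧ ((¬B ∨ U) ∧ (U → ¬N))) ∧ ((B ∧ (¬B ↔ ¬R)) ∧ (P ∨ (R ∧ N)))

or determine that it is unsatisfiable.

R = True, N = False, U = True, P = True, B = True

  ¬(¬U) ∧ ((¬B ∨ U) ∧ (U → ¬N)) = True
    ¬(¬U) = True
      ¬U = False
    (¬B ∨ U) ∧ (U → ¬N) = True
      ¬B ∨ U = True
        ¬B = False
      U → ¬N = True
        ¬N = True
  (B ∧ (¬B ↔ ¬R)) ∧ (P ∨ (R ∧ N)) = True
    B ∧ (¬B ↔ ¬R) = True
      ¬B ↔ ¬R = True
        ¬B = False
        ¬R = False
    P ∨ (R ∧ N) = True
      R ∧ N = False
Both conjuncts True, so the formula holds.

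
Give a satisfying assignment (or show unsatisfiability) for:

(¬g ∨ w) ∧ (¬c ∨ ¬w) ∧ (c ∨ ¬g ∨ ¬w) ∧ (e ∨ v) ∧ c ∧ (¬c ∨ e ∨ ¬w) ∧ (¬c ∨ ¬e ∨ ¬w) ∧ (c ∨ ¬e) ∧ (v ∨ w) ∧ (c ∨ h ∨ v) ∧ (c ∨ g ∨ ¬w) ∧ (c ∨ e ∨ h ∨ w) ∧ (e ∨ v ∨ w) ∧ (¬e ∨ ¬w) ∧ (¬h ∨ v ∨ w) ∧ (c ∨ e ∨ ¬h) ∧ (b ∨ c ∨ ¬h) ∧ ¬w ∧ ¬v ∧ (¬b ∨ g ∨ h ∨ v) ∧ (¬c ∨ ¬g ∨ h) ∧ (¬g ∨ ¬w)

Case c = True:
  (¬c ∨ ¬w) forces w = False.
  (¬g ∨ w) forces g = False.
  (v ∨ w) forces v = True.
  Clause (¬v) is falsified — contradiction.
Case c = False:
  Clause (c) is falsified — contradiction.
Both cases fail, so the formula is unsatisfiable.

The formula is unsatisfiable.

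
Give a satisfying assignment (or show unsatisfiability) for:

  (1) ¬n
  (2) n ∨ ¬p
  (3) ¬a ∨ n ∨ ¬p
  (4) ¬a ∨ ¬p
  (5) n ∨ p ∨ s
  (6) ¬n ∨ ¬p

Unit clause (¬n) forces n = False.
In (n ∨ ¬p) only ¬p is left, so p = False.
In (n ∨ p ∨ s) only s is left, so s = True.
Set a = True.
Check each clause:
  (¬n): ¬n holds.
  (n ∨ ¬p): ¬p holds.
  (¬a ∨ n ∨ ¬p): ¬p holds.
  (¬a ∨ ¬p): ¬p holds.
  (n ∨ p ∨ s): s holds.
  (¬n ∨ ¬p): ¬n holds.
All clauses satisfied.

a: True; p: False; s: True; n: False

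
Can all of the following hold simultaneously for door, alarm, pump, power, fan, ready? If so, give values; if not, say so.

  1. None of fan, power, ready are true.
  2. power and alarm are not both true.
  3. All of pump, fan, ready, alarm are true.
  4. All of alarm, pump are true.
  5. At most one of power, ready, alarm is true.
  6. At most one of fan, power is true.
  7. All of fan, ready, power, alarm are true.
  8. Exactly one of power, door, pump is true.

Case power = True:
  Constraint (1) is violated (power=T) — contradiction.
Case power = False:
  Constraint (7) is violated (power=F) — contradiction.
Both cases fail — unsatisfiable.

UNSATISFIABLE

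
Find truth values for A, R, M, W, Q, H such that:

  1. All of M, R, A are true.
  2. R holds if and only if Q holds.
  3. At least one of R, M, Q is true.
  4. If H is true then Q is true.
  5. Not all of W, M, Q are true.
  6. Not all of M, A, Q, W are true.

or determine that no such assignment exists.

A = True, R = True, M = True, W = False, Q = True, H = False

  (1) {M, R, A}: all 3 true ✓
  (2) R=T, Q=T — same ✓
  (3) {R, M, Q}: 3 true — at least one ✓
  (4) H=F ⇒ Q: vacuous ✓
  (5) {W, M, Q}: 2/3 true — not all ✓
  (6) {M, A, Q, W}: 3/4 true — not all ✓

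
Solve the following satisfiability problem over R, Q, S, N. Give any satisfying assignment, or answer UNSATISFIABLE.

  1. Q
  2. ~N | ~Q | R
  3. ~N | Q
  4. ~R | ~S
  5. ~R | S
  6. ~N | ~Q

Unit clause (Q) forces Q = True.
In (~N | ~Q) only ~N is left, so N = False.
Try R = True:
  (~R | ~S) forces S = False.
  clause (~R | S) is falsified — backtrack.
So R = False.
Set S = True.
Check each clause:
  (Q): Q holds.
  (~N | ~Q | R): ~N holds.
  (~N | Q): ~N holds.
  (~R | ~S): ~R holds.
  (~R | S): ~R holds.
  (~N | ~Q): ~N holds.
All clauses satisfied.

R = False; Q = True; S = True; N = False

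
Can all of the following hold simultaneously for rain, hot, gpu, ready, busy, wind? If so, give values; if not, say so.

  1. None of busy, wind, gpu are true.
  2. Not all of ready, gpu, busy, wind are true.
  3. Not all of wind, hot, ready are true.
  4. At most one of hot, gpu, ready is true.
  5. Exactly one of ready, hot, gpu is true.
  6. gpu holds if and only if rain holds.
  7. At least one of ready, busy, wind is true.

rain=F, hot=F, gpu=F, ready=T, busy=F, wind=F

  (1) {busy, wind, gpu}: 0 true — none ✓
  (2) {ready, gpu, busy, wind}: 1/4 true — not all ✓
  (3) {wind, hot, ready}: 1/3 true — not all ✓
  (4) {hot, gpu, ready}: 1 true — at most one ✓
  (5) {ready, hot, gpu}: 1 true — exactly one ✓
  (6) gpu=F, rain=F — same ✓
  (7) {ready, busy, wind}: 1 true — at least one ✓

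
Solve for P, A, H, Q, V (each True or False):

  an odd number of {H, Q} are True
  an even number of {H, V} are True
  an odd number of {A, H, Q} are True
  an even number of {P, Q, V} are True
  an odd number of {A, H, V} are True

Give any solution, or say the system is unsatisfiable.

Unsatisfiable

Adding constraints 1, 2, 3, 5 mod 2: every variable appears an even number of times on the left, so the left side is 0.
But the right sides sum to 1 (mod 2). 0 ≠ 1 — the system is inconsistent.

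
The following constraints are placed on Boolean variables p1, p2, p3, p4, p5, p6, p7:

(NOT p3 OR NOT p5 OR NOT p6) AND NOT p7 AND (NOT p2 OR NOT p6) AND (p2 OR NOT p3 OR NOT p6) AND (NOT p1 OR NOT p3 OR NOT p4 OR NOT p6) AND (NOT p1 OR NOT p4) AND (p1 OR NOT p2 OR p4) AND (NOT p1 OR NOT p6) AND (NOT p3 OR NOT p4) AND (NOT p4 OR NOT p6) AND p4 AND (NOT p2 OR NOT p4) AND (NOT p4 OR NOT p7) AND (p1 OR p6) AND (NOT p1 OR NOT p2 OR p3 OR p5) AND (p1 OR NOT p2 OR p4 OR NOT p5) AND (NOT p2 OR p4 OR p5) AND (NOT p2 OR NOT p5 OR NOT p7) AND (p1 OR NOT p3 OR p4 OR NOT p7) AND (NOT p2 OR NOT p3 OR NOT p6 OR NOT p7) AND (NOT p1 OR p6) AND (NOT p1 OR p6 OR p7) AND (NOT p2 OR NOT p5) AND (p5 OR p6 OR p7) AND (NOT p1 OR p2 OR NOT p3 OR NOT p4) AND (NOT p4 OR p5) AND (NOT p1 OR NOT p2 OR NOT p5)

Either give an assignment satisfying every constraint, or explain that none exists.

UNSATISFIABLE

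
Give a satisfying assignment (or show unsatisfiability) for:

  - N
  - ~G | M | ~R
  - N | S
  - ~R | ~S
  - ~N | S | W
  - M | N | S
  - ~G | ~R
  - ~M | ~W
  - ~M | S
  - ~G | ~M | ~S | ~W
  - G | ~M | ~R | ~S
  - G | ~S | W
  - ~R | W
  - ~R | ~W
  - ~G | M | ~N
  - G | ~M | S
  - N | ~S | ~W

R=F; N=T; S=F; G=F; W=T; M=F

Unit clause (N) forces N = True.
Try R = True:
  (~R | ~S) forces S = False.
  (~N | S | W) forces W = True.
  clause (~R | ~W) is falsified — backtrack.
So R = False.
Set S = False.
  then (~N | S | W) forces W = True.
  then (~M | ~W) forces M = False.
  then (~G | M | ~N) forces G = False.
All clauses satisfied.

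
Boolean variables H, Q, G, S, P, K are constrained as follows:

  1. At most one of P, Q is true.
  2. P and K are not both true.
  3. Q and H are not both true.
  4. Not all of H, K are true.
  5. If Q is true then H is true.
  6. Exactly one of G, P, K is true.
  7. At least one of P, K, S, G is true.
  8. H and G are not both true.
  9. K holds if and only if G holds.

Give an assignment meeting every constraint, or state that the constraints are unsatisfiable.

H: False, Q: False, G: False, S: False, P: True, K: False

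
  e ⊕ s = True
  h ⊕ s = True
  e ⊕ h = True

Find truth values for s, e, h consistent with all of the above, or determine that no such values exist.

Adding constraints 1, 2, 3 mod 2: every variable appears an even number of times on the left, so the left side is 0.
But the right sides sum to 1 (mod 2). 0 ≠ 1 — the system is inconsistent.

Unsatisfiable — no assignment works.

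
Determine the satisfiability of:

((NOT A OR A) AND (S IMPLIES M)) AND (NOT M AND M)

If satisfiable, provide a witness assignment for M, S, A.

Case M = True: the conjunct NOT M is False.
Case M = False: the conjunct M is False.
Both cases fail — unsatisfiable.

No satisfying assignment exists.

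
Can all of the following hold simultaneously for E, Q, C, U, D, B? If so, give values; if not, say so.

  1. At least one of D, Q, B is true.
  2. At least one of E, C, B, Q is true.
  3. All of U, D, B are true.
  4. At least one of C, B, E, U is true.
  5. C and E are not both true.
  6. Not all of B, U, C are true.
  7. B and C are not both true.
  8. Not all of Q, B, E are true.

E: False, Q: True, C: False, U: True, D: True, B: True

  (1) {D, Q, B}: 3 true — at least one ✓
  (2) {E, C, B, Q}: 2 true — at least one ✓
  (3) {U, D, B}: all 3 true ✓
  (4) {C, B, E, U}: 2 true — at least one ✓
  (5) C=F, E=F — not both ✓
  (6) {B, U, C}: 2/3 true — not all ✓
  (7) B=T, C=F — not both ✓
  (8) {Q, B, E}: 2/3 true — not all ✓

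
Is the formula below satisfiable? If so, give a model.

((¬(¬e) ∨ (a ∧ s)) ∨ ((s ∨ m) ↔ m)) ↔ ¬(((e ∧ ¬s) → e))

e = False, a = False, m = False, s = True

  ((¬(¬e) ∨ (a ∧ s)) ∨ ((s ∨ m) ↔ m)) ↔ ¬(((e ∧ ¬s) → e)) = True
    (¬(¬e) ∨ (a ∧ s)) ∨ ((s ∨ m) ↔ m) = False
      ¬(¬e) ∨ (a ∧ s) = False
        ¬(¬e) = False
          ¬e = True
        a ∧ s = False
      (s ∨ m) ↔ m = False
        s ∨ m = True
    ¬(((e ∧ ¬s) → e)) = False
      (e ∧ ¬s) → e = True
        e ∧ ¬s = False
          ¬s = False
The formula evaluates to True.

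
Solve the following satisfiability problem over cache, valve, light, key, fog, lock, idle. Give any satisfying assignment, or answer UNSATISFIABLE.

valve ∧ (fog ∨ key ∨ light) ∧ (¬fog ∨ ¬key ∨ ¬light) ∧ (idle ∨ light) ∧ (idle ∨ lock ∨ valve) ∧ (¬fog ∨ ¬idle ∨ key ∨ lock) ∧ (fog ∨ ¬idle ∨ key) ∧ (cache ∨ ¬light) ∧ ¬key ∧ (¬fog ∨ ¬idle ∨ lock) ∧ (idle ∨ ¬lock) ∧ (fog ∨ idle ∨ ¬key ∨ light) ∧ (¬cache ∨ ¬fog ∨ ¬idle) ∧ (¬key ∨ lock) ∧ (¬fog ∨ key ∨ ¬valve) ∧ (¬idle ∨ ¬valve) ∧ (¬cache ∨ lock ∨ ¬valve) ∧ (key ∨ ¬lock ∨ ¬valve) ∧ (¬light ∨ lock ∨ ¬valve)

The formula is unsatisfiable.

Case valve = True:
  (¬key) forces key = False.
  (¬fog ∨ key ∨ ¬valve) forces fog = False.
  (fog ∨ key ∨ light) forces light = True.
  (fog ∨ ¬idle ∨ key) forces idle = False.
  (cache ∨ ¬light) forces cache = True.
  (idle ∨ ¬lock) forces lock = False.
  Clause (¬cache ∨ lock ∨ ¬valve) is falsified — contradiction.
Case valve = False:
  Clause (valve) is falsified — contradiction.
Both cases fail, so the formula is unsatisfiable.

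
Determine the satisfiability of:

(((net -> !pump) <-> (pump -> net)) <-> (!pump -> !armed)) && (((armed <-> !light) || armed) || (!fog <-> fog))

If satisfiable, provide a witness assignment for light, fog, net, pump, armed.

light: True; fog: True; net: True; pump: False; armed: False

  ((net -> !pump) <-> (pump -> net)) <-> (!pump -> !armed) = True
    (net -> !pump) <-> (pump -> net) = True
      net -> !pump = True
        !pump = True
      pump -> net = True
    !pump -> !armed = True
      !pump = True
      !armed = True
  ((armed <-> !light) || armed) || (!fog <-> fog) = True
    (armed <-> !light) || armed = True
      armed <-> !light = True
        !light = False
    !fog <-> fog = False
      !fog = False
Both conjuncts True, so the formula holds.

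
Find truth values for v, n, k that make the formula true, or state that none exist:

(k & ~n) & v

v = True, n = False, k = True

  k & ~n = True
    ~n = True
Both conjuncts True, so the formula holds.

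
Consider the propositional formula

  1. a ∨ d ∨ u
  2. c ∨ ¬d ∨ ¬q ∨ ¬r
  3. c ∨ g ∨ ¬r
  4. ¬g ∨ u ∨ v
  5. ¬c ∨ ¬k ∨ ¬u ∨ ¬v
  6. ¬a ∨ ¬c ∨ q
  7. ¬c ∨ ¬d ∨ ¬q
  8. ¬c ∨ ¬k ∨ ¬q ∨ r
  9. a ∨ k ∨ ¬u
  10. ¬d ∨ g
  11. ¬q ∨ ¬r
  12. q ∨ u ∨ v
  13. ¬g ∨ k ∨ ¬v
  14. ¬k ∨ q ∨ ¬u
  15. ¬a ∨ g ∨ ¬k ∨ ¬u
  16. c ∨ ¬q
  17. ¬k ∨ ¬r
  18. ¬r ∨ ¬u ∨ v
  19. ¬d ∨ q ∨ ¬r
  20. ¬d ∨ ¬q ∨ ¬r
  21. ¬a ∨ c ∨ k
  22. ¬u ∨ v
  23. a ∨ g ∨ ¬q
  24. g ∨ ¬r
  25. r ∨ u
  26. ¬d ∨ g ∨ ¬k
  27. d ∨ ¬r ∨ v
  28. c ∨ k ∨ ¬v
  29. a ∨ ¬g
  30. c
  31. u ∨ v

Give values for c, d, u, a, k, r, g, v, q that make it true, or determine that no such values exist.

c=T, d=F, u=T, a=T, k=F, r=F, g=F, v=T, q=T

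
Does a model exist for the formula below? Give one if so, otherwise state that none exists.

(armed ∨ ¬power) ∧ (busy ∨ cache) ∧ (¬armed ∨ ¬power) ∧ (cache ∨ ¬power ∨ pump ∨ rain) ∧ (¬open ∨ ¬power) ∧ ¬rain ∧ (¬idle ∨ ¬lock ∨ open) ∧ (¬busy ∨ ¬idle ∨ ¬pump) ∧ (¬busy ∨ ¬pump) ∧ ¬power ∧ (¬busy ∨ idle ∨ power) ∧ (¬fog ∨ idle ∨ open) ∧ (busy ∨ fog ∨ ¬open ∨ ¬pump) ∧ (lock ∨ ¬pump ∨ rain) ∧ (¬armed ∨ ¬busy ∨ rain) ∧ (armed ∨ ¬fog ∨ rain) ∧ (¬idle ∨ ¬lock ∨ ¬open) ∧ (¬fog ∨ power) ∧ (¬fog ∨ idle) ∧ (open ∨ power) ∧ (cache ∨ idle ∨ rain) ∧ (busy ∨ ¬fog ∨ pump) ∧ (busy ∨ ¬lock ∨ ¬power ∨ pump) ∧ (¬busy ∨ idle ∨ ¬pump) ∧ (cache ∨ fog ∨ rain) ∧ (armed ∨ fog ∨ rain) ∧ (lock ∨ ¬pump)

open=T, armed=T, lock=F, power=F, pump=F, rain=F, fog=F, cache=T, idle=T, busy=F

Unit clause (¬rain) forces rain = False.
Unit clause (¬power) forces power = False.
In (¬fog ∨ power) only ¬fog is left, so fog = False.
In (open ∨ power) only open is left, so open = True.
In (cache ∨ fog ∨ rain) only cache is left, so cache = True.
In (armed ∨ fog ∨ rain) only armed is left, so armed = True.
In (¬armed ∨ ¬busy ∨ rain) only ¬busy is left, so busy = False.
In (busy ∨ fog ∨ ¬open ∨ ¬pump) only ¬pump is left, so pump = False.
Set lock = False.
Set idle = True.
All clauses satisfied.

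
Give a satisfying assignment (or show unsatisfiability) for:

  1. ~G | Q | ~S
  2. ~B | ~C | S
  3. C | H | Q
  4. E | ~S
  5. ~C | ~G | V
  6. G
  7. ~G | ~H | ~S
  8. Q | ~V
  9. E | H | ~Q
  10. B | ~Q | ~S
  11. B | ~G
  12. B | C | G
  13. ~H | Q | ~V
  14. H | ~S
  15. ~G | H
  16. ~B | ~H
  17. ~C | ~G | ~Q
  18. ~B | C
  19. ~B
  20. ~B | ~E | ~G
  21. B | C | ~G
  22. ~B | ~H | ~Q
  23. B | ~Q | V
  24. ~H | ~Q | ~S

No satisfying assignment exists.

Case B = True:
  Clause (~B) is falsified — contradiction.
Case B = False:
  (G) forces G = True.
  Clause (B | ~G) is falsified — contradiction.
Both cases fail, so the formula is unsatisfiable.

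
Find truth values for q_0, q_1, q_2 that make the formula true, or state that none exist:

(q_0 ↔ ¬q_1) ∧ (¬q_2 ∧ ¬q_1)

q_0: True; q_1: False; q_2: False

  q_0 ↔ ¬q_1 = True
    ¬q_1 = True
  ¬q_2 ∧ ¬q_1 = True
    ¬q_2 = True
    ¬q_1 = True
Both conjuncts True, so the formula holds.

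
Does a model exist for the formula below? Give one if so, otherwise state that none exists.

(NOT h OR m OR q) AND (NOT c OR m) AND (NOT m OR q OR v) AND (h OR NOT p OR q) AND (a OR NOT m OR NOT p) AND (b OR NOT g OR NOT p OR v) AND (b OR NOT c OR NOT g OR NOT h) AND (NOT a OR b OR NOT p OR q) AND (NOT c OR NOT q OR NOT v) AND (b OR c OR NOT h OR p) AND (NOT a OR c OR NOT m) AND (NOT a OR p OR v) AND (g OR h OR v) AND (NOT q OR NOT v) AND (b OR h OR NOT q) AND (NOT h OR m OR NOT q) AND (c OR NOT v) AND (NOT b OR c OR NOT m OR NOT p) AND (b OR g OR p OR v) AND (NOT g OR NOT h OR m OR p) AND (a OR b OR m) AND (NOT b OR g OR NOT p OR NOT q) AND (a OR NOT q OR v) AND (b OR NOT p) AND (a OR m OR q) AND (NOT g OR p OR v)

m = True, a = False, v = True, q = False, p = False, g = False, b = True, c = True, h = True

Set m = True.
Set a = False.
  then (a OR NOT m OR NOT p) forces p = False.
Set v = True.
  then (NOT q OR NOT v) forces q = False.
  then (c OR NOT v) forces c = True.
Set g = False.
Set b = True.
Set h = True.
All clauses satisfied.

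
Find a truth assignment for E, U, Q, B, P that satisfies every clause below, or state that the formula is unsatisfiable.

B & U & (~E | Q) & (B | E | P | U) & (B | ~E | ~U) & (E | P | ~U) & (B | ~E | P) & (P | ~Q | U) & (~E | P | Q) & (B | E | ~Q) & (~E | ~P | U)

E=F, U=T, Q=T, B=T, P=T

Unit clause (B) forces B = True.
Unit clause (U) forces U = True.
Set E = False.
  then (E | P | ~U) forces P = True.
Set Q = True.
All clauses satisfied.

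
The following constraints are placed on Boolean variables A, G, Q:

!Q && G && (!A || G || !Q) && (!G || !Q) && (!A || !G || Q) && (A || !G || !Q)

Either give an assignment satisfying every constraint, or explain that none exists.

A = False, G = True, Q = False

Unit clause (!Q) forces Q = False.
Unit clause (G) forces G = True.
In (!A || !G || Q) only !A is left, so A = False.
All clauses satisfied.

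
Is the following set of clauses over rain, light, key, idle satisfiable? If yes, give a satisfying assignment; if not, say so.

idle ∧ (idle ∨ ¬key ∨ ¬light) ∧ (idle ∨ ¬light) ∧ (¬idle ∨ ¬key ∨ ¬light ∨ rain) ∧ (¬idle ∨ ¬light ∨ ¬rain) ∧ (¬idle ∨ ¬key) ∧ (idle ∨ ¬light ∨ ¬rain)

Unit clause (idle) forces idle = True.
In (¬idle ∨ ¬key) only ¬key is left, so key = False.
Set rain = False.
Set light = False.
All clauses satisfied.

rain = False; light = False; key = False; idle = True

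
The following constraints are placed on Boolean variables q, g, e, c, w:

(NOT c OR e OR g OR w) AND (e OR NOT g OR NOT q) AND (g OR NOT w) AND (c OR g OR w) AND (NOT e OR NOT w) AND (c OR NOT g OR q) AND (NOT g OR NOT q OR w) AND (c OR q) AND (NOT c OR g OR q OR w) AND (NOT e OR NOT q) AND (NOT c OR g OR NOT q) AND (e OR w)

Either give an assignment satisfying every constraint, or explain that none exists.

q = False, g = True, e = False, c = True, w = True

Set q = False.
  then (c OR q) forces c = True.
Try g = False:
  (g OR NOT w) forces w = False.
  clause (NOT c OR g OR q OR w) is falsified — backtrack.
So g = True.
Set e = False.
  then (e OR w) forces w = True.
All clauses satisfied.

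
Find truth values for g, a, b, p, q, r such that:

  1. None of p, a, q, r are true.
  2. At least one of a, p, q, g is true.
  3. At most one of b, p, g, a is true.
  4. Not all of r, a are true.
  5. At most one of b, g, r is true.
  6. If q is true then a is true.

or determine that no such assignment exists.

g=T; a=F; b=F; p=F; q=F; r=F

  (1) {p, a, q, r}: 0 true — none ✓
  (2) {a, p, q, g}: 1 true — at least one ✓
  (3) {b, p, g, a}: 1 true — at most one ✓
  (4) {r, a}: 0/2 true — not all ✓
  (5) {b, g, r}: 1 true — at most one ✓
  (6) q=F ⇒ a: vacuous ✓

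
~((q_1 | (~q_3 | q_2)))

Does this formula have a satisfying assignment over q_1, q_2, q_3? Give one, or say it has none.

q_1 = False, q_2 = False, q_3 = True

  ~((q_1 | (~q_3 | q_2))) = True
    q_1 | (~q_3 | q_2) = False
      ~q_3 | q_2 = False
        ~q_3 = False
The formula evaluates to True.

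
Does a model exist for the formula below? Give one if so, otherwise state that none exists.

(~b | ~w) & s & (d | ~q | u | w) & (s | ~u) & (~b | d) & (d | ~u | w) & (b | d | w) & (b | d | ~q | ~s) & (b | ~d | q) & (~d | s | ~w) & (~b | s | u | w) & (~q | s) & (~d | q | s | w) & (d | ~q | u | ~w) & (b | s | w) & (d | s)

Unit clause (s) forces s = True.
Set d = True.
Set w = False.
Set u = False.
Set q = True.
Set b = True.
All clauses satisfied.

d = True, w = False, u = False, q = True, s = True, b = True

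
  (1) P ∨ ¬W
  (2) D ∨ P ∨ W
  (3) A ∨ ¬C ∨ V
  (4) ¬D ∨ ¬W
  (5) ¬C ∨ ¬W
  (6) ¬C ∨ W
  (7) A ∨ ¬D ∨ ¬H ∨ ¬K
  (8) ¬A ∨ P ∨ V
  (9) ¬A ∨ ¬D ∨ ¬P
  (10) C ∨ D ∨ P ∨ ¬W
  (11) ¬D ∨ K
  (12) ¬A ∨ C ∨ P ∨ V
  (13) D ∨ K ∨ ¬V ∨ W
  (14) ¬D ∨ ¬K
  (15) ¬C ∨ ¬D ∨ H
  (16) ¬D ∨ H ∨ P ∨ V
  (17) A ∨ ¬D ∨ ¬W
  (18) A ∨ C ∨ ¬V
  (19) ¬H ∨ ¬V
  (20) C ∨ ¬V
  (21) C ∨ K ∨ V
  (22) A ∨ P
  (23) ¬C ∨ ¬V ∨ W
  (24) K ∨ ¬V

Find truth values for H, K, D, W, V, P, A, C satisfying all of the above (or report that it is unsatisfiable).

H = True, K = True, D = False, W = False, V = False, P = True, A = True, C = False

Set H = True.
  then (¬H ∨ ¬V) forces V = False.
Try K = False:
  (¬D ∨ K) forces D = False.
  (C ∨ K ∨ V) forces C = True.
  (A ∨ ¬C ∨ V) forces A = True.
  (¬C ∨ ¬W) forces W = False.
  clause (¬C ∨ W) is falsified — backtrack.
So K = True.
  then (¬D ∨ ¬K) forces D = False.
Set W = False.
  then (D ∨ P ∨ W) forces P = True.
  then (¬C ∨ W) forces C = False.
Set A = True.
All clauses satisfied.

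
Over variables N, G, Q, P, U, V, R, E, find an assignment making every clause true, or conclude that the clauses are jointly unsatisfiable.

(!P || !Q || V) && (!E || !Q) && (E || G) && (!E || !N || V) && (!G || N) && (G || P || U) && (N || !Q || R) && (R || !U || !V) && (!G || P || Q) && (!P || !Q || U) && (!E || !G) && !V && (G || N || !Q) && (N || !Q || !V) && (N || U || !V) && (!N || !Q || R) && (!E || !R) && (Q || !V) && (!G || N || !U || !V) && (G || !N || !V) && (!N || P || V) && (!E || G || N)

Unit clause (!V) forces V = False.
Try N = False:
  (!G || N) forces G = False.
  (E || G) forces E = True.
  clause (!E || G || N) is falsified — backtrack.
So N = True.
  then (!E || !N || V) forces E = False.
  then (!N || P || V) forces P = True.
  then (!P || !Q || V) forces Q = False.
  then (E || G) forces G = True.
Set U = False.
Set R = False.
All clauses satisfied.

N = True; G = True; Q = False; P = True; U = False; V = False; R = False; E = False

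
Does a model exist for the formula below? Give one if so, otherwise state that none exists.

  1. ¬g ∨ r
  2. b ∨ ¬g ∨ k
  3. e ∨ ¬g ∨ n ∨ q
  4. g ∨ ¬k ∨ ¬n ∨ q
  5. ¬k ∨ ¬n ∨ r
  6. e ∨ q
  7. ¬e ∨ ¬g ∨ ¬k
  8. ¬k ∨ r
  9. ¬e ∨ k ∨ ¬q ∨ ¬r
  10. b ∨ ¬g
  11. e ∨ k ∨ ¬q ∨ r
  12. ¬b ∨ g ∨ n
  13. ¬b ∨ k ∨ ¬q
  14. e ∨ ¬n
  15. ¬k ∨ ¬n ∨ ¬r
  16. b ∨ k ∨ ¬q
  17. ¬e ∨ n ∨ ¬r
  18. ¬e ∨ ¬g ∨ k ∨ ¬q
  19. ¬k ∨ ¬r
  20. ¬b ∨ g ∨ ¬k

k: False; n: True; g: False; b: True; e: True; r: False; q: False

Set k = False.
Set n = True.
  then (e ∨ ¬n) forces e = True.
Set g = False.
Set b = True.
  then (¬b ∨ k ∨ ¬q) forces q = False.
Set r = False.
All clauses satisfied.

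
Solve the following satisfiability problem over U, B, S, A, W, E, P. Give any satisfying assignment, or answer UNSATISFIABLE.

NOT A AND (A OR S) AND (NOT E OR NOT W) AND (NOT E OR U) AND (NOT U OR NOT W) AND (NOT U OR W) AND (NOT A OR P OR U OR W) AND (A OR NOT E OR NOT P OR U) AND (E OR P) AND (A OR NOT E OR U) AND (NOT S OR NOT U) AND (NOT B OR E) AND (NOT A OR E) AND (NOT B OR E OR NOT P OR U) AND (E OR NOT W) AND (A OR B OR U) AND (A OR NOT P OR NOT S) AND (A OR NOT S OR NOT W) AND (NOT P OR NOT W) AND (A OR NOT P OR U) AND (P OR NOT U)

The formula is unsatisfiable.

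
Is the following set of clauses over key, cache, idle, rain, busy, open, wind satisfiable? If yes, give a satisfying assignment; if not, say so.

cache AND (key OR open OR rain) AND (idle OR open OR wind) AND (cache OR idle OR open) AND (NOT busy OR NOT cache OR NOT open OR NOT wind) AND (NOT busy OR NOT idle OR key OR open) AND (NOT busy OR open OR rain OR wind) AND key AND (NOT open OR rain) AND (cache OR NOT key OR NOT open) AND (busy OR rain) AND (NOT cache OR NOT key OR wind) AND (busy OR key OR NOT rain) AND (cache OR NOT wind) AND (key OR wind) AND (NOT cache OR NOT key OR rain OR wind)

key = True, cache = True, idle = False, rain = True, busy = False, open = True, wind = True

Unit clause (cache) forces cache = True.
Unit clause (key) forces key = True.
In (NOT cache OR NOT key OR wind) only wind is left, so wind = True.
Set idle = False.
Set rain = True.
Set busy = False.
Set open = True.
All clauses satisfied.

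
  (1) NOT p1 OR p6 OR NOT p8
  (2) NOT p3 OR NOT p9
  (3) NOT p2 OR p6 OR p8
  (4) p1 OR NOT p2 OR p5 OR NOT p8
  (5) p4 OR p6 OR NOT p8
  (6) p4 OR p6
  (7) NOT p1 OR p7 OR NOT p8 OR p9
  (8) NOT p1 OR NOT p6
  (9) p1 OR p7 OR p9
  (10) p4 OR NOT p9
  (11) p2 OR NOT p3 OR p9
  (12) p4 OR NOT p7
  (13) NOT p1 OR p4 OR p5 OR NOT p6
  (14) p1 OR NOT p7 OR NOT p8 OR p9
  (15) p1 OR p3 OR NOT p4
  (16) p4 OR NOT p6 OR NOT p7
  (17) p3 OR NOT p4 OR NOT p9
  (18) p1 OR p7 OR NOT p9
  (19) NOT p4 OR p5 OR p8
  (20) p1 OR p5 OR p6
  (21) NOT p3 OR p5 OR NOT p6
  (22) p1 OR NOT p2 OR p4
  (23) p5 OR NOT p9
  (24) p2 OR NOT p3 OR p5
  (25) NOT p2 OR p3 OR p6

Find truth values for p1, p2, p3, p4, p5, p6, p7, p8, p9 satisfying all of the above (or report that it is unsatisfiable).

p1 = True; p2 = False; p3 = False; p4 = True; p5 = True; p6 = False; p7 = False; p8 = False; p9 = False

Set p1 = True.
  then (NOT p1 OR NOT p6) forces p6 = False.
  then (NOT p1 OR p6 OR NOT p8) forces p8 = False.
  then (NOT p2 OR p6 OR p8) forces p2 = False.
  then (p4 OR p6) forces p4 = True.
  then (NOT p4 OR p5 OR p8) forces p5 = True.
Try p3 = True:
  (NOT p3 OR NOT p9) forces p9 = False.
  clause (p2 OR NOT p3 OR p9) is falsified — backtrack.
So p3 = False.
  then (p3 OR NOT p4 OR NOT p9) forces p9 = False.
Set p7 = False.
All clauses satisfied.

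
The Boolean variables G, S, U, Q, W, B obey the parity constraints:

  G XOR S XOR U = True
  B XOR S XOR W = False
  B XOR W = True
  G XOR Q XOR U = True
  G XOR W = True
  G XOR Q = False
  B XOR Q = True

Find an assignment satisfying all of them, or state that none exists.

No satisfying assignment exists.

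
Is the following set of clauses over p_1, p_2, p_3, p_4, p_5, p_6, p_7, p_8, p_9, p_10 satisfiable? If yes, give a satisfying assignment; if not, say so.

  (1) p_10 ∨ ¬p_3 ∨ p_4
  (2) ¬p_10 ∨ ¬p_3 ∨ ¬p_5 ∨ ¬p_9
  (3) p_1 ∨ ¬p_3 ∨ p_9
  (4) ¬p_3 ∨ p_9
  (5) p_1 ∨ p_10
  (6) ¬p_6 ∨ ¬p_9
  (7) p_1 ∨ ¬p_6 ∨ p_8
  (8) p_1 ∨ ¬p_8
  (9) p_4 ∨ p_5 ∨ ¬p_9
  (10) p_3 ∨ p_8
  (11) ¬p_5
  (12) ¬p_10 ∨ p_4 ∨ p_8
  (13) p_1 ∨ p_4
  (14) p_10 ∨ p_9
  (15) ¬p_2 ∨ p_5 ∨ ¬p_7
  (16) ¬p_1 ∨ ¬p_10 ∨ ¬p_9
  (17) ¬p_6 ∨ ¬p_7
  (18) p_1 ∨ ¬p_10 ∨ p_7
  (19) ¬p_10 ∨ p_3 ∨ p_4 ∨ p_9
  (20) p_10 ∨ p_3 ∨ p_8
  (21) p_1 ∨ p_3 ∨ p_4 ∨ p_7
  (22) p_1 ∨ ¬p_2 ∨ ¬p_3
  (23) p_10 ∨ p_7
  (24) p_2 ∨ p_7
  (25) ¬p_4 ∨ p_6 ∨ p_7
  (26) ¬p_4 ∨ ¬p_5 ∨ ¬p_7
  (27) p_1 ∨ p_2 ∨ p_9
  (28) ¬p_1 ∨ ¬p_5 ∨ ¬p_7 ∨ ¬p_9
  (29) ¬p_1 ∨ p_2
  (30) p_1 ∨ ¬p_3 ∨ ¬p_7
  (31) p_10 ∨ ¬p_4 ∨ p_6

Unit clause (¬p_5) forces p_5 = False.
Set p_1 = True.
  then (¬p_1 ∨ p_2) forces p_2 = True.
  then (¬p_2 ∨ p_5 ∨ ¬p_7) forces p_7 = False.
  then (p_10 ∨ p_7) forces p_10 = True.
  then (¬p_1 ∨ ¬p_10 ∨ ¬p_9) forces p_9 = False.
  then (¬p_3 ∨ p_9) forces p_3 = False.
  then (p_3 ∨ p_8) forces p_8 = True.
  then (¬p_10 ∨ p_3 ∨ p_4 ∨ p_9) forces p_4 = True.
  then (¬p_4 ∨ p_6 ∨ p_7) forces p_6 = True.
All clauses satisfied.

p_1=T, p_2=T, p_3=F, p_4=T, p_5=F, p_6=T, p_7=F, p_8=T, p_9=F, p_10=T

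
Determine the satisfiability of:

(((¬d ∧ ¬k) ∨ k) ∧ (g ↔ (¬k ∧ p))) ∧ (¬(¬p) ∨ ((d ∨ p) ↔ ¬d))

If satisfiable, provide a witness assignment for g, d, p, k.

g = True, d = False, p = True, k = False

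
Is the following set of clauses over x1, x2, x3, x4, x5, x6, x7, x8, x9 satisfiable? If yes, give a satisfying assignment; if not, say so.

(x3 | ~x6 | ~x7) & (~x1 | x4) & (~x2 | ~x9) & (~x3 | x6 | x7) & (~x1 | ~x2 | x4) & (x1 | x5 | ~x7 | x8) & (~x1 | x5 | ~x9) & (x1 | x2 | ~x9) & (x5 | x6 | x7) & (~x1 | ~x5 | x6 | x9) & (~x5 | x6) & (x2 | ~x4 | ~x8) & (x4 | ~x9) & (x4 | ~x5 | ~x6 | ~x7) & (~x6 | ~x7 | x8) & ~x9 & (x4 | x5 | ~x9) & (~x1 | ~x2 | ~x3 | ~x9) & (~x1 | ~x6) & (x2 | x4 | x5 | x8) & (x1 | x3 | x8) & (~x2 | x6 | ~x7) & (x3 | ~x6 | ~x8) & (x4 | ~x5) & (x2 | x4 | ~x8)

x1=F, x2=T, x3=T, x4=F, x5=F, x6=T, x7=T, x8=T, x9=F

Unit clause (~x9) forces x9 = False.
Set x1 = False.
Set x2 = True.
Try x3 = False:
  (x1 | x3 | x8) forces x8 = True.
  (x3 | ~x6 | ~x8) forces x6 = False.
  (~x5 | x6) forces x5 = False.
  (x5 | x6 | x7) forces x7 = True.
  clause (~x2 | x6 | ~x7) is falsified — backtrack.
So x3 = True.
Set x4 = False.
  then (x4 | ~x5) forces x5 = False.
Set x6 = True.
Set x7 = True.
  then (x1 | x5 | ~x7 | x8) forces x8 = True.
All clauses satisfied.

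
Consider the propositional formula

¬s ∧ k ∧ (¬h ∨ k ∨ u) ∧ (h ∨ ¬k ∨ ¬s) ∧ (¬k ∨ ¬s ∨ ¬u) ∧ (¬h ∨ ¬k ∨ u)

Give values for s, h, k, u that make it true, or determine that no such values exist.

Unit clause (¬s) forces s = False.
Unit clause (k) forces k = True.
Set h = False.
Set u = True.
All clauses satisfied.

s=F, h=F, k=T, u=T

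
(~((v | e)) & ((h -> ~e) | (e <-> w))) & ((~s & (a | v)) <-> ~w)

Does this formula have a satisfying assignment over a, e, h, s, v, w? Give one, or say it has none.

a = True, e = False, h = True, s = False, v = False, w = False

  ~((v | e)) & ((h -> ~e) | (e <-> w)) = True
    ~((v | e)) = True
      v | e = False
    (h -> ~e) | (e <-> w) = True
      h -> ~e = True
        ~e = True
      e <-> w = True
  (~s & (a | v)) <-> ~w = True
    ~s & (a | v) = True
      ~s = True
      a | v = True
    ~w = True
Both conjuncts True, so the formula holds.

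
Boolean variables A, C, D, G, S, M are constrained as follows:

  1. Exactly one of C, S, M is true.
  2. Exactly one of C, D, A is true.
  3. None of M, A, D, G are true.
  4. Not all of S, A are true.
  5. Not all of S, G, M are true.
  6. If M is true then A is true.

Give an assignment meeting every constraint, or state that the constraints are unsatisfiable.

A = False, C = True, D = False, G = False, S = False, M = False

  (1) {C, S, M}: 1 true — exactly one ✓
  (2) {C, D, A}: 1 true — exactly one ✓
  (3) {M, A, D, G}: 0 true — none ✓
  (4) {S, A}: 0/2 true — not all ✓
  (5) {S, G, M}: 0/3 true — not all ✓
  (6) M=F ⇒ A: vacuous ✓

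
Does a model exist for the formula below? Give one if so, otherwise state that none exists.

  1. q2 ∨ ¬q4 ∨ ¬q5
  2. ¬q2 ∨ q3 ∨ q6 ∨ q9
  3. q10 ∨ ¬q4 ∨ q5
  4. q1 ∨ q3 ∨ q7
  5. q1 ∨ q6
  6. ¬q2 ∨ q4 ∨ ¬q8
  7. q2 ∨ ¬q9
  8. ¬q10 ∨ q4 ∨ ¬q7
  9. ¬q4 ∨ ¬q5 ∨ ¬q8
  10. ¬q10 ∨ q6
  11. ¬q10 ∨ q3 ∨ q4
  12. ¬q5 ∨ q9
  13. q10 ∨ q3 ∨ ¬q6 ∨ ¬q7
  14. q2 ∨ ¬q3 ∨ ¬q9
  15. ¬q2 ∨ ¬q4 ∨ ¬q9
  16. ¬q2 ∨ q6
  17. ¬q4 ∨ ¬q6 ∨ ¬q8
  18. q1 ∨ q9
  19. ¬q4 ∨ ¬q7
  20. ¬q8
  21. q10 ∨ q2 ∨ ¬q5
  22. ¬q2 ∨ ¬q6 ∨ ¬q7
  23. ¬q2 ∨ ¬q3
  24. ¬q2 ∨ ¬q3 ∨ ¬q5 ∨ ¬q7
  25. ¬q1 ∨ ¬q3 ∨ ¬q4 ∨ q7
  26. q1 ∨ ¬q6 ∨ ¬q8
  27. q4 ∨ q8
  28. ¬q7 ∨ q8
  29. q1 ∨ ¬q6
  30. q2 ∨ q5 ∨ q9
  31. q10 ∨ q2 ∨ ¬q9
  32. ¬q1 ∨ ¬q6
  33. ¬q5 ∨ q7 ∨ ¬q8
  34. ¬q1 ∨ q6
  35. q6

Case q6 = True:
  (¬q8) forces q8 = False.
  (q4 ∨ q8) forces q4 = True.
  (¬q4 ∨ ¬q7) forces q7 = False.
  (q1 ∨ ¬q6) forces q1 = True.
  Clause (¬q1 ∨ ¬q6) is falsified — contradiction.
Case q6 = False:
  Clause (q6) is falsified — contradiction.
Both cases fail, so the formula is unsatisfiable.

The formula is unsatisfiable.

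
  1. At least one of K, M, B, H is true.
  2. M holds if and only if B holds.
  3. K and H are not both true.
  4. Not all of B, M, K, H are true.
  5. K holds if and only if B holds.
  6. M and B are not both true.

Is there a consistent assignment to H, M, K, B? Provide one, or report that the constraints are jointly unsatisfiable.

H: True, M: False, K: False, B: False

  (1) {K, M, B, H}: 1 true — at least one ✓
  (2) M=F, B=F — same ✓
  (3) K=F, H=T — not both ✓
  (4) {B, M, K, H}: 1/4 true — not all ✓
  (5) K=F, B=F — same ✓
  (6) M=F, B=F — not both ✓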